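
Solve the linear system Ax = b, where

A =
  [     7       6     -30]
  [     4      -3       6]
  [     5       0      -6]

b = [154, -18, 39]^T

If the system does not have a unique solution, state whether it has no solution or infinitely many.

no solution

Row-reduce:
R1 ← R1 / (7).
R2 ← R2 − 4·R1.
R3 ← R3 − 5·R1.
R2 ← R2 / (-45/7).
R1 ← R1 − 6/7·R2.
R3 ← R3 + 30/7·R2.
Row 3 reduces to 0 = -1/3, a contradiction. The system is inconsistent.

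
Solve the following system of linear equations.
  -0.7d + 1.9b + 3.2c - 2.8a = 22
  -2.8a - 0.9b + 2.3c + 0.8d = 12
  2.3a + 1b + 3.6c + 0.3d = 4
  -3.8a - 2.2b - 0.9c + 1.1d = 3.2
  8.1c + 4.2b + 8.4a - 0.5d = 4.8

a = -3, b = 1, c = 3, d = -3

Row-reduce the augmented matrix:
R1 ← R1 / (-14/5).
R2 ← R2 + 14/5·R1.
R3 ← R3 − 23/10·R1.
R4 ← R4 + 19/5·R1.
R5 ← R5 − 42/5·R1.
R2 ← R2 / (-14/5).
R1 ← R1 + 19/28·R2.
R3 ← R3 − 717/280·R2.
R4 ← R4 + 669/140·R2.
R5 ← R5 − 99/10·R2.
R3 ← R3 / (42379/7840).
R1 ← R1 + 725/784·R3.
R2 ← R2 − 9/28·R3.
R4 ← R4 + 14531/3920·R3.
R5 ← R5 − 813/56·R3.
R4 ← R4 / (51322/211895).
R1 ← R1 − 3141/42379·R4.
R2 ← R2 + 25467/42379·R4.
R3 ← R3 − 8599/42379·R4.
R5 ← R5 + 51322/211895·R4.
R5 reduces to 0 = 0, so the extra equation is consistent.
Reading off the reduced rows gives a = -3, b = 1, c = 3, d = -3.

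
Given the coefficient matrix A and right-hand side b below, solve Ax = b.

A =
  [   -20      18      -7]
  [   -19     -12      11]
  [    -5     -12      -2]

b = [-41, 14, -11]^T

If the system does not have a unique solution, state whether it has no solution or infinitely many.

Row-reduce the augmented matrix:
R1 ← R1 / (-20).
R2 ← R2 + 19·R1.
R3 ← R3 + 5·R1.
R2 ← R2 / (-291/10).
R1 ← R1 + 9/10·R2.
R3 ← R3 + 33/2·R2.
R3 ← R3 / (-995/97).
R1 ← R1 + 19/97·R3.
R2 ← R2 + 353/582·R3.
Reading off the reduced rows gives x_1 = 1, x_2 = 0, x_3 = 3.

x_1 = 1, x_2 = 0, x_3 = 3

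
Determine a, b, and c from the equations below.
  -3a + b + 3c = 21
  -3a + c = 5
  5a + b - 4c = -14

a = 0, b = 6, c = 5

Row-reduce the augmented matrix:
R1 ← R1 / (-3).
R2 ← R2 + 3·R1.
R3 ← R3 − 5·R1.
R2 ← R2 / (-1).
R1 ← R1 + 1/3·R2.
R3 ← R3 − 8/3·R2.
R3 ← R3 / (-13/3).
R1 ← R1 + 1/3·R3.
R2 ← R2 − 2·R3.
Reading off the reduced rows gives a = 0, b = 6, c = 5.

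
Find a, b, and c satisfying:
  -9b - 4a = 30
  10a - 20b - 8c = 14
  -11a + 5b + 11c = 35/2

Row-reduce the augmented matrix:
R1 ← R1 / (-4).
R2 ← R2 − 10·R1.
R3 ← R3 + 11·R1.
R2 ← R2 / (-85/2).
R1 ← R1 − 9/4·R2.
R3 ← R3 − 119/4·R2.
R3 ← R3 / (27/5).
R1 ← R1 + 36/85·R3.
R2 ← R2 − 16/85·R3.
Reading off the reduced rows gives a = -3, b = -2, c = -1/2.

a = -3, b = -2, c = -1/2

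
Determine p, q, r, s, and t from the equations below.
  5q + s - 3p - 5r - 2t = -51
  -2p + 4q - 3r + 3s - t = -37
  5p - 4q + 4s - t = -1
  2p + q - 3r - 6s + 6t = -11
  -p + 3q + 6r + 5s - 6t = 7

Row-reduce the augmented matrix:
R1 ← R1 / (-3).
R2 ← R2 + 2·R1.
R3 ← R3 − 5·R1.
R4 ← R4 − 2·R1.
R5 ← R5 + 1·R1.
R2 ← R2 / (2/3).
R1 ← R1 + 5/3·R2.
R3 ← R3 − 13/3·R2.
R4 ← R4 − 13/3·R2.
R5 ← R5 − 4/3·R2.
R3 ← R3 / (-21/2).
R1 ← R1 − 5/2·R3.
R2 ← R2 − 1/2·R3.
R4 ← R4 + 17/2·R3.
R5 ← R5 − 7·R3.
R4 ← R4 / (-269/21).
R1 ← R1 − 68/21·R4.
R2 ← R2 − 64/21·R4.
R3 ← R3 − 19/21·R4.
R5 ← R5 + 19/3·R4.
R5 ← R5 / (-3812/269).
R1 ← R1 − 515/269·R5.
R2 ← R2 − 548/269·R5.
R3 ← R3 − 314/269·R5.
R4 ← R4 + 163/269·R5.
Reading off the reduced rows gives p = -3, q = -5, r = 6, s = -1, t = 2.

p = -3, q = -5, r = 6, s = -1, t = 2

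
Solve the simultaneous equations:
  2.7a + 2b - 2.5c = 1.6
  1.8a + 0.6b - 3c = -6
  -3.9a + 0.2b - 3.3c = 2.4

Row-reduce the augmented matrix:
R1 ← R1 / (27/10).
R2 ← R2 − 9/5·R1.
R3 ← R3 + 39/10·R1.
R2 ← R2 / (-11/15).
R1 ← R1 − 20/27·R2.
R3 ← R3 − 139/45·R2.
R3 ← R3 / (-689/55).
R1 ← R1 + 25/11·R3.
R2 ← R2 − 20/11·R3.
Reading off the reduced rows gives a = -2, b = 6, c = 2.

a = -2, b = 6, c = 2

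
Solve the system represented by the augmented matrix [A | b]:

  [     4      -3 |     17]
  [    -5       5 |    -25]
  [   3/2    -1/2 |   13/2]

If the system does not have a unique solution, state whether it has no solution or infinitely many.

no solution

Row-reduce:
R1 ← R1 / (4).
R2 ← R2 + 5·R1.
R3 ← R3 − 3/2·R1.
R2 ← R2 / (5/4).
R1 ← R1 + 3/4·R2.
R3 ← R3 − 5/8·R2.
Row 3 reduces to 0 = 2, a contradiction. The system is inconsistent.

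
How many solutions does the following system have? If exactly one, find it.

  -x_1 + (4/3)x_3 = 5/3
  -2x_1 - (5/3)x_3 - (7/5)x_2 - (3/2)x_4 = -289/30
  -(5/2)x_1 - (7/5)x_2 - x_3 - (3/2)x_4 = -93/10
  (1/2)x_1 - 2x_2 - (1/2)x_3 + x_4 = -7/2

Row-reduce:
R1 ← R1 / (-1).
R2 ← R2 + 2·R1.
R3 ← R3 + 5/2·R1.
R4 ← R4 − 1/2·R1.
R2 ← R2 / (-7/5).
R3 ← R3 + 7/5·R2.
R4 ← R4 + 2·R2.
Swap R3 and R4.
R3 ← R3 / (89/14).
R1 ← R1 + 4/3·R3.
R2 ← R2 − 65/21·R3.
Row 4 reduces to 0 = -1/2, a contradiction. The system is inconsistent.

no solution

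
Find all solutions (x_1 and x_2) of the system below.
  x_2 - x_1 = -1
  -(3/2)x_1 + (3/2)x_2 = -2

Row-reduce:
R1 ← R1 / (-1).
R2 ← R2 + 3/2·R1.
Row 2 reduces to 0 = -1/2, a contradiction. The system is inconsistent.

no solution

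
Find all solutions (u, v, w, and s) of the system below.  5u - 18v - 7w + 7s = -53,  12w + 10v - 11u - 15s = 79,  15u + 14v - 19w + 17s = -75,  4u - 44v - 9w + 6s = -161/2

Row-reduce:
R1 ← R1 / (5).
R2 ← R2 + 11·R1.
R3 ← R3 − 15·R1.
R4 ← R4 − 4·R1.
R2 ← R2 / (-148/5).
R1 ← R1 + 18/5·R2.
R3 ← R3 − 68·R2.
R4 ← R4 + 148/5·R2.
R3 ← R3 / (-215/37).
R1 ← R1 + 73/74·R3.
R2 ← R2 − 17/148·R3.
Row 4 reduces to 0 = -1/2, a contradiction. The system is inconsistent.

no solution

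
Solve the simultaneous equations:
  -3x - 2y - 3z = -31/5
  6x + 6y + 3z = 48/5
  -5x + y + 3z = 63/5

x = -1, y = 8/5, z = 2

Row-reduce the augmented matrix:
R1 ← R1 / (-3).
R2 ← R2 − 6·R1.
R3 ← R3 + 5·R1.
R2 ← R2 / (2).
R1 ← R1 − 2/3·R2.
R3 ← R3 − 13/3·R2.
R3 ← R3 / (29/2).
R1 ← R1 − 2·R3.
R2 ← R2 + 3/2·R3.
Reading off the reduced rows gives x = -1, y = 8/5, z = 2.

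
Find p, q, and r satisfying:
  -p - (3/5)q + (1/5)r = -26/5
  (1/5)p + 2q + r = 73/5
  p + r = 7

p = 3, q = 5, r = 4

Row-reduce the augmented matrix:
R1 ← R1 / (-1).
R2 ← R2 − 1/5·R1.
R3 ← R3 − 1·R1.
R2 ← R2 / (47/25).
R1 ← R1 − 3/5·R2.
R3 ← R3 + 3/5·R2.
R3 ← R3 / (72/47).
R1 ← R1 + 25/47·R3.
R2 ← R2 − 26/47·R3.
Reading off the reduced rows gives p = 3, q = 5, r = 4.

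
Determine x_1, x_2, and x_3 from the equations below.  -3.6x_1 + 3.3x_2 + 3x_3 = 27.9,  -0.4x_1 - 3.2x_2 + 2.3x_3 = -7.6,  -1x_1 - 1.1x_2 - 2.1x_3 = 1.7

x_1 = -5, x_2 = 3, x_3 = 0

Row-reduce the augmented matrix:
R1 ← R1 / (-18/5).
R2 ← R2 + 2/5·R1.
R3 ← R3 + 1·R1.
R2 ← R2 / (-107/30).
R1 ← R1 + 11/12·R2.
R3 ← R3 + 121/60·R2.
R3 ← R3 / (-8657/2140).
R1 ← R1 + 573/428·R3.
R2 ← R2 + 59/107·R3.
Reading off the reduced rows gives x_1 = -5, x_2 = 3, x_3 = 0.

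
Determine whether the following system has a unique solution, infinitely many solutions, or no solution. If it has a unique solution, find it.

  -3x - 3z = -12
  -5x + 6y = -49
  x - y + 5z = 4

x = 5, y = -4, z = -1

Row-reduce the augmented matrix:
R1 ← R1 / (-3).
R2 ← R2 + 5·R1.
R3 ← R3 − 1·R1.
R2 ← R2 / (6).
R3 ← R3 + 1·R2.
R3 ← R3 / (29/6).
R1 ← R1 − 1·R3.
R2 ← R2 − 5/6·R3.
Reading off the reduced rows gives x = 5, y = -4, z = -1.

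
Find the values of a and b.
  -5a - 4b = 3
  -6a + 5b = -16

Row-reduce the augmented matrix:
R1 ← R1 / (-5).
R2 ← R2 + 6·R1.
R2 ← R2 / (49/5).
R1 ← R1 − 4/5·R2.
Reading off the reduced rows gives a = 1, b = -2.

a = 1, b = -2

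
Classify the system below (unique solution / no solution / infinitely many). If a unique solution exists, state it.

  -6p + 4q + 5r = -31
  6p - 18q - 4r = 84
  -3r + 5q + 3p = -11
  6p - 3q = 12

Row-reduce the augmented matrix:
R1 ← R1 / (-6).
R2 ← R2 − 6·R1.
R3 ← R3 − 3·R1.
R4 ← R4 − 6·R1.
R2 ← R2 / (-14).
R1 ← R1 + 2/3·R2.
R3 ← R3 − 7·R2.
R4 ← R4 − 1·R2.
Swap R3 and R4.
R3 ← R3 / (71/14).
R1 ← R1 + 37/42·R3.
R2 ← R2 + 1/14·R3.
R4 reduces to 0 = 0, so the extra equation is consistent.
Reading off the reduced rows gives p = 0, q = -4, r = -3.

p = 0, q = -4, r = -3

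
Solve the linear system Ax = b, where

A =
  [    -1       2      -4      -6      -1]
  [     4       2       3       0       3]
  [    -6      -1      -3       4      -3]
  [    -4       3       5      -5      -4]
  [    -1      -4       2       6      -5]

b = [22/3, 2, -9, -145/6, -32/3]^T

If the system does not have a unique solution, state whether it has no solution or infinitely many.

Row-reduce the augmented matrix:
R1 ← R1 / (-1).
R2 ← R2 − 4·R1.
R3 ← R3 + 6·R1.
R4 ← R4 + 4·R1.
R5 ← R5 + 1·R1.
R2 ← R2 / (10).
R1 ← R1 + 2·R2.
R3 ← R3 + 13·R2.
R4 ← R4 + 5·R2.
R5 ← R5 + 6·R2.
R3 ← R3 / (41/10).
R1 ← R1 − 7/5·R3.
R2 ← R2 + 13/10·R3.
R4 ← R4 − 29/2·R3.
R5 ← R5 + 9/5·R3.
R4 ← R4 / (-989/41).
R1 ← R1 + 74/41·R4.
R2 ← R2 − 16/41·R4.
R3 ← R3 − 88/41·R4.
R5 ← R5 − 60/41·R4.
R5 ← R5 / (-4202/989).
R1 ← R1 − 699/989·R5.
R2 ← R2 − 330/989·R5.
R3 ← R3 + 163/989·R5.
R4 ← R4 − 267/989·R5.
Reading off the reduced rows gives x_1 = 2, x_2 = -1, x_3 = -7/3, x_4 = -1/2, x_5 = 1.

x_1 = 2, x_2 = -1, x_3 = -7/3, x_4 = -1/2, x_5 = 1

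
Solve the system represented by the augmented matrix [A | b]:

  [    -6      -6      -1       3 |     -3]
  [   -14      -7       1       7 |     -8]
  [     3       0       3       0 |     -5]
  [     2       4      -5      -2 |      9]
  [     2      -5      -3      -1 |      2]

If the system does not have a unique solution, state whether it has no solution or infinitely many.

x_1 = -2/3, x_2 = 1/3, x_3 = -1, x_4 = -2

Row-reduce the augmented matrix:
R1 ← R1 / (-6).
R2 ← R2 + 14·R1.
R3 ← R3 − 3·R1.
R4 ← R4 − 2·R1.
R5 ← R5 − 2·R1.
R2 ← R2 / (7).
R1 ← R1 − 1·R2.
R3 ← R3 + 3·R2.
R4 ← R4 − 2·R2.
R5 ← R5 + 7·R2.
R3 ← R3 / (55/14).
R1 ← R1 + 13/42·R3.
R2 ← R2 − 10/21·R3.
R4 ← R4 + 44/7·R3.
R4 ← R4 / (7/5).
R1 ← R1 + 21/55·R4.
R2 ← R2 + 2/11·R4.
R3 ← R3 − 21/55·R4.
R5 reduces to 0 = 0, so the extra equation is consistent.
Reading off the reduced rows gives x_1 = -2/3, x_2 = 1/3, x_3 = -1, x_4 = -2.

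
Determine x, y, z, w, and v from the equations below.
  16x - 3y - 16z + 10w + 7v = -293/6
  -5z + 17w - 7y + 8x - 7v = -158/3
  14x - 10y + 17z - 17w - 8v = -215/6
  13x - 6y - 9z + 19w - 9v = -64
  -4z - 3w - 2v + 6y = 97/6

Row-reduce the augmented matrix:
R1 ← R1 / (16).
R2 ← R2 − 8·R1.
R3 ← R3 − 14·R1.
R4 ← R4 − 13·R1.
R2 ← R2 / (-11/2).
R1 ← R1 + 3/16·R2.
R3 ← R3 + 59/8·R2.
R4 ← R4 + 57/16·R2.
R5 ← R5 − 6·R2.
R3 ← R3 / (1187/44).
R1 ← R1 + 97/88·R3.
R2 ← R2 + 6/11·R3.
R4 ← R4 − 181/88·R3.
R5 ← R5 + 8/11·R3.
R4 ← R4 / (7469/1187).
R1 ← R1 + 1773/1187·R4.
R2 ← R2 + 3594/1187·R4.
R3 ← R3 + 1841/1187·R4.
R5 ← R5 − 10639/1187·R4.
R5 ← R5 / (-16635/7469).
R1 ← R1 + 8049/7469·R5.
R2 ← R2 + 14079/7469·R5.
R3 ← R3 + 2075/1067·R5.
R4 ← R4 + 9357/7469·R5.
Reading off the reduced rows gives x = -5/2, y = 3/2, z = -2/3, w = -3/2, v = 0.

x = -5/2, y = 3/2, z = -2/3, w = -3/2, v = 0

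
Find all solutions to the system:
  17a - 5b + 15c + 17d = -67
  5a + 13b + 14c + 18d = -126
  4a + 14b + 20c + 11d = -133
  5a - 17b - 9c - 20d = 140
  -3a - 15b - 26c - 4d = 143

Row-reduce:
R1 ← R1 / (17).
R2 ← R2 − 5·R1.
R3 ← R3 − 4·R1.
R4 ← R4 − 5·R1.
R5 ← R5 + 3·R1.
R2 ← R2 / (246/17).
R1 ← R1 + 5/17·R2.
R3 ← R3 − 258/17·R2.
R4 ← R4 + 264/17·R2.
R5 ← R5 + 270/17·R2.
R3 ← R3 / (263/41).
R1 ← R1 − 265/246·R3.
R2 ← R2 − 163/246·R3.
R4 ← R4 + 128/41·R3.
R5 ← R5 + 526/41·R3.
R4 ← R4 / (-3755/263).
R1 ← R1 − 1251/526·R4.
R2 ← R2 − 833/526·R4.
R3 ← R3 + 272/263·R4.
Row 5 reduces to 0 = 3, a contradiction. The system is inconsistent.

no solution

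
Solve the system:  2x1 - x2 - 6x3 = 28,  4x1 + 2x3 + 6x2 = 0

infinitely many solutions

Row-reduce:
R1 ← R1 / (2).
R2 ← R2 − 4·R1.
R2 ← R2 / (8).
R1 ← R1 + 1/2·R2.
Rank is 2 with 3 unknowns, leaving x3 free.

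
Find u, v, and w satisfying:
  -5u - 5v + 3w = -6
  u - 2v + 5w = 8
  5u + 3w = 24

Row-reduce the augmented matrix:
R1 ← R1 / (-5).
R2 ← R2 − 1·R1.
R3 ← R3 − 5·R1.
R2 ← R2 / (-3).
R1 ← R1 − 1·R2.
R3 ← R3 + 5·R2.
R3 ← R3 / (-10/3).
R1 ← R1 − 19/15·R3.
R2 ← R2 + 28/15·R3.
Reading off the reduced rows gives u = 6, v = -6, w = -2.

u = 6, v = -6, w = -2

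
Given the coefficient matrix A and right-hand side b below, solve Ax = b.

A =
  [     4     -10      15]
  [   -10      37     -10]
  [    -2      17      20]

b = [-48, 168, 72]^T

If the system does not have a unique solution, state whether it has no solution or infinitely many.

Row-reduce:
R1 ← R1 / (4).
R2 ← R2 + 10·R1.
R3 ← R3 + 2·R1.
R2 ← R2 / (12).
R1 ← R1 + 5/2·R2.
R3 ← R3 − 12·R2.
Rank is 2 with 3 unknowns, leaving x_3 free.

infinitely many solutions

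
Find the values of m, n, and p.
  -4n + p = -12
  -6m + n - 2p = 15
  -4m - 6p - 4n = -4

m = -2, n = 3, p = 0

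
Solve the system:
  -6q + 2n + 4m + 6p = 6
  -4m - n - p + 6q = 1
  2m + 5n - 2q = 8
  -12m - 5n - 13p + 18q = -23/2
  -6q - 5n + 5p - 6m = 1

Row-reduce:
R1 ← R1 / (4).
R2 ← R2 + 4·R1.
R3 ← R3 − 2·R1.
R4 ← R4 + 12·R1.
R5 ← R5 + 6·R1.
R1 ← R1 − 1/2·R2.
R3 ← R3 − 4·R2.
R4 ← R4 − 1·R2.
R5 ← R5 + 2·R2.
R3 ← R3 / (-23).
R1 ← R1 + 1·R3.
R2 ← R2 − 5·R3.
R5 ← R5 − 24·R3.
Swap R4 and R5.
R4 ← R4 / (-321/23).
R1 ← R1 + 71/46·R4.
R2 ← R2 − 5/23·R4.
R3 ← R3 + 1/23·R4.
Row 5 reduces to 0 = -1/2, a contradiction. The system is inconsistent.

no solution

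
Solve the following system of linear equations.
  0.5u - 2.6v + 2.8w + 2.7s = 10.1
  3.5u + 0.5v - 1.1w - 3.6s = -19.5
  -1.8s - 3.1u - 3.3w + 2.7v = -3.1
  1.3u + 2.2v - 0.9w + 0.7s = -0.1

u = -2, v = 1, w = 2, s = 3

Row-reduce the augmented matrix:
R1 ← R1 / (1/2).
R2 ← R2 − 7/2·R1.
R3 ← R3 + 31/10·R1.
R4 ← R4 − 13/10·R1.
R2 ← R2 / (187/10).
R1 ← R1 + 26/5·R2.
R3 ← R3 + 671/50·R2.
R4 ← R4 − 224/25·R2.
R3 ← R3 / (-338/425).
R1 ← R1 + 146/935·R3.
R2 ← R2 + 207/187·R3.
R4 ← R4 − 16253/9350·R3.
R4 ← R4 / (67759/37180).
R1 ← R1 + 1152/1859·R4.
R2 ← R2 − 1773/3718·R4.
R3 ← R3 − 513/338·R4.
Reading off the reduced rows gives u = -2, v = 1, w = 2, s = 3.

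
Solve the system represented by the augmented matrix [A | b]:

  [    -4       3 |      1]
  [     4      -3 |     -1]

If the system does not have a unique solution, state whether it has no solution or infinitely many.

Row-reduce:
R1 ← R1 / (-4).
R2 ← R2 − 4·R1.
Rank is 1 with 2 unknowns, leaving x_2 free.

infinitely many solutions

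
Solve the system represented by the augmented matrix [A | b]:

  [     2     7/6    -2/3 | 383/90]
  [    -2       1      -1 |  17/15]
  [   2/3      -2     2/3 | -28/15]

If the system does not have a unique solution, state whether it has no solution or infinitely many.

x_1 = 1, x_2 = 1/3, x_3 = -14/5

Row-reduce the augmented matrix:
R1 ← R1 / (2).
R2 ← R2 + 2·R1.
R3 ← R3 − 2/3·R1.
R2 ← R2 / (13/6).
R1 ← R1 − 7/12·R2.
R3 ← R3 + 43/18·R2.
R3 ← R3 / (-37/39).
R1 ← R1 − 3/26·R3.
R2 ← R2 + 10/13·R3.
Reading off the reduced rows gives x_1 = 1, x_2 = 1/3, x_3 = -14/5.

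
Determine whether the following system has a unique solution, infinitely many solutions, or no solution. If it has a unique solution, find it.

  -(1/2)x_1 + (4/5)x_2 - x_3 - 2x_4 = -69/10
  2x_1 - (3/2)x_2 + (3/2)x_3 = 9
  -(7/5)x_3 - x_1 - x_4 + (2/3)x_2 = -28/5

infinitely many solutions

Row-reduce:
R1 ← R1 / (-1/2).
R2 ← R2 − 2·R1.
R3 ← R3 + 1·R1.
R2 ← R2 / (17/10).
R1 ← R1 + 8/5·R2.
R3 ← R3 + 14/15·R2.
R3 ← R3 / (-197/255).
R1 ← R1 + 6/17·R3.
R2 ← R2 + 25/17·R3.
Rank is 3 with 4 unknowns, leaving x_4 free.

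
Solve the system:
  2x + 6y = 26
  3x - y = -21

From equation 2: y = 21 + 3·x.
Substitute into equation 1 and solve: x = -5.
Then y = 6.

x = -5, y = 6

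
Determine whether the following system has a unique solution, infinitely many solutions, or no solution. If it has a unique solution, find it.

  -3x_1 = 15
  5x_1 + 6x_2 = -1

x_1 = -5, x_2 = 4

Row-reduce the augmented matrix:
R1 ← R1 / (-3).
R2 ← R2 − 5·R1.
R2 ← R2 / (6).
Reading off the reduced rows gives x_1 = -5, x_2 = 4.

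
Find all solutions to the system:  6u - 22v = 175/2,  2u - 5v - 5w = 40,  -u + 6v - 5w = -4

no solution

Row-reduce:
R1 ← R1 / (6).
R2 ← R2 − 2·R1.
R3 ← R3 + 1·R1.
R2 ← R2 / (7/3).
R1 ← R1 + 11/3·R2.
R3 ← R3 − 7/3·R2.
Row 3 reduces to 0 = -1/4, a contradiction. The system is inconsistent.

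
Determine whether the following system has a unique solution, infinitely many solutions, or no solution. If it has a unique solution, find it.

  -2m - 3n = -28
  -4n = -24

m = 5, n = 6

Row-reduce the augmented matrix:
R1 ← R1 / (-2).
R2 ← R2 / (-4).
R1 ← R1 − 3/2·R2.
Reading off the reduced rows gives m = 5, n = 6.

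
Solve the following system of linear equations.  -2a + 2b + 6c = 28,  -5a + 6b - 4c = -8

Row-reduce:
R1 ← R1 / (-2).
R2 ← R2 + 5·R1.
R1 ← R1 + 1·R2.
Rank is 2 with 3 unknowns, leaving c free.

infinitely many solutions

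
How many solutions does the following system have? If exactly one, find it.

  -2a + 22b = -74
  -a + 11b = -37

Row-reduce:
R1 ← R1 / (-2).
R2 ← R2 + 1·R1.
Rank is 1 with 2 unknowns, leaving b free.

infinitely many solutions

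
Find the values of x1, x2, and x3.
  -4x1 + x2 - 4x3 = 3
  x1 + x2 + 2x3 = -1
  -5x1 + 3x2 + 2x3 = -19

x1 = 4, x2 = 3, x3 = -4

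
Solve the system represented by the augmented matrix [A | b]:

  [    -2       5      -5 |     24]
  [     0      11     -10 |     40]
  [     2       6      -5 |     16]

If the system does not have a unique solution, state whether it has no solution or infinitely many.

infinitely many solutions

Row-reduce:
R1 ← R1 / (-2).
R3 ← R3 − 2·R1.
R2 ← R2 / (11).
R1 ← R1 + 5/2·R2.
R3 ← R3 − 11·R2.
Rank is 2 with 3 unknowns, leaving x_3 free.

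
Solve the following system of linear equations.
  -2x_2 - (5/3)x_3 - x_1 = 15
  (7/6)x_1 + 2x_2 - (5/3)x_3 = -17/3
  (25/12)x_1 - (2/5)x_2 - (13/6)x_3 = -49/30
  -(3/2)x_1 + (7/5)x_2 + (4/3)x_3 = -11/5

Row-reduce:
R1 ← R1 / (-1).
R2 ← R2 − 7/6·R1.
R3 ← R3 − 25/12·R1.
R4 ← R4 + 3/2·R1.
R2 ← R2 / (-1/3).
R1 ← R1 − 2·R2.
R3 ← R3 + 137/30·R2.
R4 ← R4 − 22/5·R2.
R3 ← R3 / (263/6).
R1 ← R1 + 20·R3.
R2 ← R2 − 65/6·R3.
R4 ← R4 + 263/6·R3.
Row 4 reduces to 0 = -1, a contradiction. The system is inconsistent.

no solution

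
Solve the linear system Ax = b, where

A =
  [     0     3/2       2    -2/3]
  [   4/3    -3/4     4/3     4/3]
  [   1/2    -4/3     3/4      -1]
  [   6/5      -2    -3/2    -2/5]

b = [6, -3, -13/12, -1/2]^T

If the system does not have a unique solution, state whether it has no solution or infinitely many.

Row-reduce the augmented matrix:
Swap R1 and R2.
R1 ← R1 / (4/3).
R3 ← R3 − 1/2·R1.
R4 ← R4 − 6/5·R1.
R2 ← R2 / (3/2).
R1 ← R1 + 9/16·R2.
R3 ← R3 + 101/96·R2.
R4 ← R4 + 53/40·R2.
R3 ← R3 / (119/72).
R1 ← R1 − 7/4·R3.
R2 ← R2 − 4/3·R3.
R4 ← R4 + 14/15·R3.
R4 ← R4 / (-33/10).
R1 ← R1 − 17/6·R4.
R2 ← R2 − 8/7·R4.
R3 ← R3 + 25/21·R4.
Reading off the reduced rows gives x_1 = 4, x_2 = 4, x_3 = -1, x_4 = -3.

x_1 = 4, x_2 = 4, x_3 = -1, x_4 = -3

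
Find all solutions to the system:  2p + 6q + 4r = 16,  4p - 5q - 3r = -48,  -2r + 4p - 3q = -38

Row-reduce the augmented matrix:
R1 ← R1 / (2).
R2 ← R2 − 4·R1.
R3 ← R3 − 4·R1.
R2 ← R2 / (-17).
R1 ← R1 − 3·R2.
R3 ← R3 + 15·R2.
R3 ← R3 / (-5/17).
R1 ← R1 − 1/17·R3.
R2 ← R2 − 11/17·R3.
Reading off the reduced rows gives p = -6, q = 6, r = -2.

p = -6, q = 6, r = -2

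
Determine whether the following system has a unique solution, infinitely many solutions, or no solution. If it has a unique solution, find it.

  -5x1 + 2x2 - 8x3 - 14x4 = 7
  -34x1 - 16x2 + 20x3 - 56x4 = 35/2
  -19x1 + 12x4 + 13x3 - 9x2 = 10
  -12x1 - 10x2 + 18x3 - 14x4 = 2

no solution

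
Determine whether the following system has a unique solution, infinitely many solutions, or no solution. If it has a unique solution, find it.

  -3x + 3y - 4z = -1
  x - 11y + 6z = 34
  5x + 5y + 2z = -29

no solution

Row-reduce:
R1 ← R1 / (-3).
R2 ← R2 − 1·R1.
R3 ← R3 − 5·R1.
R2 ← R2 / (-10).
R1 ← R1 + 1·R2.
R3 ← R3 − 10·R2.
Row 3 reduces to 0 = 3, a contradiction. The system is inconsistent.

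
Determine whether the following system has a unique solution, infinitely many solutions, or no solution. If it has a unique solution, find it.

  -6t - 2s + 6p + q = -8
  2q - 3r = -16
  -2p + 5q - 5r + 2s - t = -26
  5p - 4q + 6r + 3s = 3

infinitely many solutions

Row-reduce:
R1 ← R1 / (6).
R3 ← R3 + 2·R1.
R4 ← R4 − 5·R1.
R2 ← R2 / (2).
R1 ← R1 − 1/6·R2.
R3 ← R3 − 16/3·R2.
R4 ← R4 + 29/6·R2.
R3 ← R3 / (3).
R1 ← R1 − 1/4·R3.
R2 ← R2 + 3/2·R3.
R4 ← R4 + 5/4·R3.
R4 ← R4 / (47/9).
R1 ← R1 + 4/9·R4.
R2 ← R2 − 2/3·R4.
R3 ← R3 − 4/9·R4.
Rank is 4 with 5 unknowns, leaving t free.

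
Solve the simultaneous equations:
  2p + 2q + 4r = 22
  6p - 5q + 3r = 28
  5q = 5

p = 4, q = 1, r = 3

Row-reduce the augmented matrix:
R1 ← R1 / (2).
R2 ← R2 − 6·R1.
R2 ← R2 / (-11).
R1 ← R1 − 1·R2.
R3 ← R3 − 5·R2.
R3 ← R3 / (-45/11).
R1 ← R1 − 13/11·R3.
R2 ← R2 − 9/11·R3.
Reading off the reduced rows gives p = 4, q = 1, r = 3.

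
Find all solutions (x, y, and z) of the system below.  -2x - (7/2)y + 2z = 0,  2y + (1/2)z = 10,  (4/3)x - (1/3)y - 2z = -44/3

no solution

Row-reduce:
R1 ← R1 / (-2).
R3 ← R3 − 4/3·R1.
R2 ← R2 / (2).
R1 ← R1 − 7/4·R2.
R3 ← R3 + 8/3·R2.
Row 3 reduces to 0 = -4/3, a contradiction. The system is inconsistent.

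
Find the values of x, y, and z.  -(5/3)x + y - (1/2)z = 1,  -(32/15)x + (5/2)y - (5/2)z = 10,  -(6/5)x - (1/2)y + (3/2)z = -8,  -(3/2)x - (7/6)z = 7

Row-reduce the augmented matrix:
R1 ← R1 / (-5/3).
R2 ← R2 + 32/15·R1.
R3 ← R3 + 6/5·R1.
R4 ← R4 + 3/2·R1.
R2 ← R2 / (61/50).
R1 ← R1 + 3/5·R2.
R3 ← R3 + 61/50·R2.
R4 ← R4 + 9/10·R2.
Swap R3 and R4.
R3 ← R3 / (-1529/732).
R1 ← R1 + 75/122·R3.
R2 ← R2 + 93/61·R3.
R4 reduces to 0 = 0, so the extra equation is consistent.
Reading off the reduced rows gives x = 0, y = -2, z = -6.

x = 0, y = -2, z = -6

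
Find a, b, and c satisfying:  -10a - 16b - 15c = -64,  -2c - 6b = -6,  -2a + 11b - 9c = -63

a = -1, b = -1, c = 6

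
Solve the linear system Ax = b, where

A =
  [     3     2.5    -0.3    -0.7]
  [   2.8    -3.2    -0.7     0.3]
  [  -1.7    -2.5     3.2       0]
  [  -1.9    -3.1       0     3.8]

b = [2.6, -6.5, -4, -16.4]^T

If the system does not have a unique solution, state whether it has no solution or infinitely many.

x_1 = -1, x_2 = 1, x_3 = -1, x_4 = -4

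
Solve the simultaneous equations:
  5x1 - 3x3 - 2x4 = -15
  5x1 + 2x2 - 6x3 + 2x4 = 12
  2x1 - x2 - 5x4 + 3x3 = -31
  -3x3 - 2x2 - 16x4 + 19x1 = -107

Row-reduce:
R1 ← R1 / (5).
R2 ← R2 − 5·R1.
R3 ← R3 − 2·R1.
R4 ← R4 − 19·R1.
R2 ← R2 / (2).
R3 ← R3 + 1·R2.
R4 ← R4 + 2·R2.
R3 ← R3 / (27/10).
R1 ← R1 + 3/5·R3.
R2 ← R2 + 3/2·R3.
R4 ← R4 − 27/5·R3.
Rank is 3 with 4 unknowns, leaving x4 free.

infinitely many solutions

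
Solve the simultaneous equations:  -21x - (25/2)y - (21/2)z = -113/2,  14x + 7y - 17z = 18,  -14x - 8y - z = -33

Row-reduce:
R1 ← R1 / (-21).
R2 ← R2 − 14·R1.
R3 ← R3 + 14·R1.
R2 ← R2 / (-4/3).
R1 ← R1 − 25/42·R2.
R3 ← R3 − 1/3·R2.
Row 3 reduces to 0 = -1/4, a contradiction. The system is inconsistent.

no solution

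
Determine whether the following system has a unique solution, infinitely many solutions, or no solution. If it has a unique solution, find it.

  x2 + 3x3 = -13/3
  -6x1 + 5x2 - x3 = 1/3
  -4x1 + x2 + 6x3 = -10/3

x1 = -1, x2 = -4/3, x3 = -1

Row-reduce the augmented matrix:
Swap R1 and R2.
R1 ← R1 / (-6).
R3 ← R3 + 4·R1.
R1 ← R1 + 5/6·R2.
R3 ← R3 + 7/3·R2.
R3 ← R3 / (41/3).
R1 ← R1 − 8/3·R3.
R2 ← R2 − 3·R3.
Reading off the reduced rows gives x1 = -1, x2 = -4/3, x3 = -1.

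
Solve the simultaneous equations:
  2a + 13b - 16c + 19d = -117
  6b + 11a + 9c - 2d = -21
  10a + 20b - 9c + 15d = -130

infinitely many solutions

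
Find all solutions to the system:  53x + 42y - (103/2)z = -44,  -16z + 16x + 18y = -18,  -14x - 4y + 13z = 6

Row-reduce:
R1 ← R1 / (53).
R2 ← R2 − 16·R1.
R3 ← R3 + 14·R1.
R2 ← R2 / (282/53).
R1 ← R1 − 42/53·R2.
R3 ← R3 − 376/53·R2.
Row 3 reduces to 0 = 2/3, a contradiction. The system is inconsistent.

no solution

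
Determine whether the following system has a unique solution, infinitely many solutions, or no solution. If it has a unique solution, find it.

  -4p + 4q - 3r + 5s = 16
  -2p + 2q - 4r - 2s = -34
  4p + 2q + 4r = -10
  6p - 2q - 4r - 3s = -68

p = -6, q = -5, r = 6, s = 6

Row-reduce the augmented matrix:
R1 ← R1 / (-4).
R2 ← R2 + 2·R1.
R3 ← R3 − 4·R1.
R4 ← R4 − 6·R1.
Swap R2 and R3.
R2 ← R2 / (6).
R1 ← R1 + 1·R2.
R4 ← R4 − 4·R2.
R3 ← R3 / (-5/2).
R1 ← R1 − 11/12·R3.
R2 ← R2 − 1/6·R3.
R4 ← R4 + 55/6·R3.
R4 ← R4 / (53/3).
R1 ← R1 + 31/15·R4.
R2 ← R2 − 8/15·R4.
R3 ← R3 − 9/5·R4.
Reading off the reduced rows gives p = -6, q = -5, r = 6, s = 6.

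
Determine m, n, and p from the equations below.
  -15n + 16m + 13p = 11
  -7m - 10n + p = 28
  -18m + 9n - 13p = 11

m = 1, n = -4, p = -5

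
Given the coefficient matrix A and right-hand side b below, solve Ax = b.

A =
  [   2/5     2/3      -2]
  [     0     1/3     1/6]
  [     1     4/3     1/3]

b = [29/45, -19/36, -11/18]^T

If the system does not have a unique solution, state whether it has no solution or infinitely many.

Row-reduce the augmented matrix:
R1 ← R1 / (2/5).
R3 ← R3 − 1·R1.
R2 ← R2 / (1/3).
R1 ← R1 − 5/3·R2.
R3 ← R3 + 1/3·R2.
R3 ← R3 / (11/2).
R1 ← R1 + 35/6·R3.
R2 ← R2 − 1/2·R3.
Reading off the reduced rows gives x_1 = 4/3, x_2 = -4/3, x_3 = -1/2.

x_1 = 4/3, x_2 = -4/3, x_3 = -1/2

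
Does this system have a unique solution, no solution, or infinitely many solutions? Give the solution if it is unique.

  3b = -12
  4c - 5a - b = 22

Row-reduce:
Swap R1 and R2.
R1 ← R1 / (-5).
R2 ← R2 / (3).
R1 ← R1 − 1/5·R2.
Rank is 2 with 3 unknowns, leaving c free.

infinitely many solutions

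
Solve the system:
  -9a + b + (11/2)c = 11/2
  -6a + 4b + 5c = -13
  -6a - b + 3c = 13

no solution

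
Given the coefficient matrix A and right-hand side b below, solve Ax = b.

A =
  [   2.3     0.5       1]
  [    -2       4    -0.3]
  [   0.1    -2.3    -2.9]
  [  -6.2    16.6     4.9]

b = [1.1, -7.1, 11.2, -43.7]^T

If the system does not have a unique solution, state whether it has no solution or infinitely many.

x_1 = 2, x_2 = -1, x_3 = -3

Row-reduce the augmented matrix:
R1 ← R1 / (23/10).
R2 ← R2 + 2·R1.
R3 ← R3 − 1/10·R1.
R4 ← R4 + 31/5·R1.
R2 ← R2 / (102/23).
R1 ← R1 − 5/23·R2.
R3 ← R3 + 267/115·R2.
R4 ← R4 − 2064/115·R2.
R3 ← R3 / (-4497/1700).
R1 ← R1 − 83/204·R3.
R2 ← R2 − 131/1020·R3.
R4 ← R4 − 4497/850·R3.
R4 reduces to 0 = 0, so the extra equation is consistent.
Reading off the reduced rows gives x_1 = 2, x_2 = -1, x_3 = -3.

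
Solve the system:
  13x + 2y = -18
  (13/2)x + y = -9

infinitely many solutions

Row-reduce:
R1 ← R1 / (13).
R2 ← R2 − 13/2·R1.
Rank is 1 with 2 unknowns, leaving y free.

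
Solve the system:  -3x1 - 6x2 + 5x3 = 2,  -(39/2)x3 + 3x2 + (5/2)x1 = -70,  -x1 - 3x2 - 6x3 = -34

no solution

Row-reduce:
R1 ← R1 / (-3).
R2 ← R2 − 5/2·R1.
R3 ← R3 + 1·R1.
R2 ← R2 / (-2).
R1 ← R1 − 2·R2.
R3 ← R3 + 1·R2.
Row 3 reduces to 0 = -1/2, a contradiction. The system is inconsistent.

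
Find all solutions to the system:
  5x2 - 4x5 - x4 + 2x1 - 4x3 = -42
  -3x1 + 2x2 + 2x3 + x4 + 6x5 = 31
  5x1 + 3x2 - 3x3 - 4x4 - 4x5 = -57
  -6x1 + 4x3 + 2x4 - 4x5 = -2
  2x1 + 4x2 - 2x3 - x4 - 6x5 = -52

x1 = -3, x2 = -4, x3 = -2, x4 = 4, x5 = 5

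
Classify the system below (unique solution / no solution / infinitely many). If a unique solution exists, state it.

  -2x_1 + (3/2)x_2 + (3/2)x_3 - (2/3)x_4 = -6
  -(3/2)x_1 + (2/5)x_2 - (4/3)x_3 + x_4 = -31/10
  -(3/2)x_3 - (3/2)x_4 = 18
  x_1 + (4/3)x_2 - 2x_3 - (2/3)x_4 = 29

Row-reduce the augmented matrix:
R1 ← R1 / (-2).
R2 ← R2 + 3/2·R1.
R4 ← R4 − 1·R1.
R2 ← R2 / (-29/40).
R1 ← R1 + 3/4·R2.
R4 ← R4 − 25/12·R2.
R3 ← R3 / (-3/2).
R1 ← R1 − 52/29·R3.
R2 ← R2 − 295/87·R3.
R4 ← R4 + 2170/261·R3.
R4 ← R4 / (3034/261).
R1 ← R1 + 262/87·R4.
R2 ← R2 + 475/87·R4.
R3 ← R3 − 1·R4.
Reading off the reduced rows gives x_1 = 5, x_2 = 6, x_3 = -6, x_4 = -6.

x_1 = 5, x_2 = 6, x_3 = -6, x_4 = -6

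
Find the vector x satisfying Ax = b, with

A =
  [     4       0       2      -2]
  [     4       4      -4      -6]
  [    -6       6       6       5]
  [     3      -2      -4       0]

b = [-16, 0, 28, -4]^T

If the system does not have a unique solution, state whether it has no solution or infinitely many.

Row-reduce the augmented matrix:
R1 ← R1 / (4).
R2 ← R2 − 4·R1.
R3 ← R3 + 6·R1.
R4 ← R4 − 3·R1.
R2 ← R2 / (4).
R3 ← R3 − 6·R2.
R4 ← R4 + 2·R2.
R3 ← R3 / (18).
R1 ← R1 − 1/2·R3.
R2 ← R2 + 3/2·R3.
R4 ← R4 + 17/2·R3.
R4 ← R4 / (59/18).
R1 ← R1 + 13/18·R4.
R2 ← R2 + 1/3·R4.
R3 ← R3 − 4/9·R4.
Reading off the reduced rows gives x_1 = -2, x_2 = 3, x_3 = -2, x_4 = 2.

x_1 = -2, x_2 = 3, x_3 = -2, x_4 = 2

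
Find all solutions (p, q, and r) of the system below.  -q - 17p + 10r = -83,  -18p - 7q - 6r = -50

Row-reduce:
R1 ← R1 / (-17).
R2 ← R2 + 18·R1.
R2 ← R2 / (-101/17).
R1 ← R1 − 1/17·R2.
Rank is 2 with 3 unknowns, leaving r free.

infinitely many solutions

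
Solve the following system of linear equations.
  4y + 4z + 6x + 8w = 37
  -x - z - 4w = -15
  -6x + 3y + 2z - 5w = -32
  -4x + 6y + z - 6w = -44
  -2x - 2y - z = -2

Row-reduce:
R1 ← R1 / (6).
R2 ← R2 + 1·R1.
R3 ← R3 + 6·R1.
R4 ← R4 + 4·R1.
R5 ← R5 + 2·R1.
R2 ← R2 / (2/3).
R1 ← R1 − 2/3·R2.
R3 ← R3 − 7·R2.
R4 ← R4 − 26/3·R2.
R5 ← R5 + 2/3·R2.
R3 ← R3 / (19/2).
R1 ← R1 − 1·R3.
R2 ← R2 + 1/2·R3.
R4 ← R4 − 8·R3.
R4 ← R4 / (150/19).
R1 ← R1 − 14/19·R4.
R2 ← R2 + 45/19·R4.
R3 ← R3 − 62/19·R4.
Row 5 reduces to 0 = 3/2, a contradiction. The system is inconsistent.

no solution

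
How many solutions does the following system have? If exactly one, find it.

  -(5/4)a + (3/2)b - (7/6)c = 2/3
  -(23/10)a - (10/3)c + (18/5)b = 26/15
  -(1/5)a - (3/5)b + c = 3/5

no solution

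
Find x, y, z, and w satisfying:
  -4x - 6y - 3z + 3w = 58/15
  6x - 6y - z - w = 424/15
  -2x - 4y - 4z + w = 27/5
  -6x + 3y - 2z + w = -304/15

Row-reduce the augmented matrix:
R1 ← R1 / (-4).
R2 ← R2 − 6·R1.
R3 ← R3 + 2·R1.
R4 ← R4 + 6·R1.
R2 ← R2 / (-15).
R1 ← R1 − 3/2·R2.
R3 ← R3 + 1·R2.
R4 ← R4 − 12·R2.
R3 ← R3 / (-32/15).
R1 ← R1 − 1/5·R3.
R2 ← R2 − 11/30·R3.
R4 ← R4 + 19/10·R3.
R4 ← R4 / (-3/64).
R1 ← R1 + 15/32·R4.
R2 ← R2 + 23/64·R4.
R3 ← R3 − 11/32·R4.
Reading off the reduced rows gives x = 4/3, y = -3, z = 1/3, w = -13/5.

x = 4/3, y = -3, z = 1/3, w = -13/5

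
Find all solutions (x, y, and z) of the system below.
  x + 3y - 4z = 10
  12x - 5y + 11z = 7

infinitely many solutions

Row-reduce:
R2 ← R2 − 12·R1.
R2 ← R2 / (-41).
R1 ← R1 − 3·R2.
Rank is 2 with 3 unknowns, leaving z free.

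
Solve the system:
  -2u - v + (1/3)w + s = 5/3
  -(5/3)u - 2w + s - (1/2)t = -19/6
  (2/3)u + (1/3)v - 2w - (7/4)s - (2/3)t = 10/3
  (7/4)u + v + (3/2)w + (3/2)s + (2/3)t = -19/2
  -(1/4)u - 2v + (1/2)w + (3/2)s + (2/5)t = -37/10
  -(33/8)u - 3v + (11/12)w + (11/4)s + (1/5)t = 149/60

Row-reduce:
R1 ← R1 / (-2).
R2 ← R2 + 5/3·R1.
R3 ← R3 − 2/3·R1.
R4 ← R4 − 7/4·R1.
R5 ← R5 + 1/4·R1.
R6 ← R6 + 33/8·R1.
R2 ← R2 / (5/6).
R1 ← R1 − 1/2·R2.
R4 ← R4 − 1/8·R2.
R5 ← R5 + 15/8·R2.
R6 ← R6 + 15/16·R2.
R3 ← R3 / (-17/9).
R1 ← R1 − 6/5·R3.
R2 ← R2 + 41/15·R3.
R4 ← R4 − 32/15·R3.
R5 ← R5 + 14/3·R3.
R6 ← R6 + 7/3·R3.
R4 ← R4 / (3/4).
R1 ← R1 + 3/2·R4.
R2 ← R2 − 9/4·R4.
R3 ← R3 − 3/4·R4.
R5 ← R5 − 21/4·R4.
R6 ← R6 − 21/8·R4.
R5 ← R5 / (1021/1020).
R1 ← R1 + 149/1020·R5.
R2 ← R2 − 271/680·R5.
R3 ← R3 − 743/2040·R5.
R4 ← R4 + 23/1530·R5.
R6 ← R6 − 1021/2040·R5.
Row 6 reduces to 0 = 1, a contradiction. The system is inconsistent.

no solution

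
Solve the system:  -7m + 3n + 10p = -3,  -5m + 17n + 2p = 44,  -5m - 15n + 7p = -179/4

Row-reduce the augmented matrix:
R1 ← R1 / (-7).
R2 ← R2 + 5·R1.
R3 ← R3 + 5·R1.
R2 ← R2 / (104/7).
R1 ← R1 + 3/7·R2.
R3 ← R3 + 120/7·R2.
R3 ← R3 / (-79/13).
R1 ← R1 + 41/26·R3.
R2 ← R2 + 9/26·R3.
Reading off the reduced rows gives m = -1, n = 5/2, p = -7/4.

m = -1, n = 5/2, p = -7/4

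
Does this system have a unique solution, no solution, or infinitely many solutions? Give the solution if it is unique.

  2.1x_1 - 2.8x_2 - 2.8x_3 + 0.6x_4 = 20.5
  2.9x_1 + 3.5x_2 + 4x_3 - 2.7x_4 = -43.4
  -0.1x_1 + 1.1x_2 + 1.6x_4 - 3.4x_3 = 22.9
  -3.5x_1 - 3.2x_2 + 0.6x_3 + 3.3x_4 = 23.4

x_1 = -1, x_2 = -2, x_3 = -5, x_4 = 5

Row-reduce the augmented matrix:
R1 ← R1 / (21/10).
R2 ← R2 − 29/10·R1.
R3 ← R3 + 1/10·R1.
R4 ← R4 + 7/2·R1.
R2 ← R2 / (221/30).
R1 ← R1 + 4/3·R2.
R3 ← R3 − 29/30·R2.
R4 ← R4 + 118/15·R2.
R3 ← R3 / (-1009/221).
R1 ← R1 − 20/221·R3.
R2 ← R2 − 236/221·R3.
R4 ← R4 − 4789/1105·R3.
R4 ← R4 / (444509/176575).
R1 ← R1 + 2200/7063·R4.
R2 ← R2 − 361/35315·R4.
R3 ← R3 + 32357/70630·R4.
Reading off the reduced rows gives x_1 = -1, x_2 = -2, x_3 = -5, x_4 = 5.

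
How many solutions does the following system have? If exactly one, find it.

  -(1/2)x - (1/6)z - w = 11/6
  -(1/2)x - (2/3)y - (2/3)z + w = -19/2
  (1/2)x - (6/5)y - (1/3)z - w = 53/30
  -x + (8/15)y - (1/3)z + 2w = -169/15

infinitely many solutions

Row-reduce:
R1 ← R1 / (-1/2).
R2 ← R2 + 1/2·R1.
R3 ← R3 − 1/2·R1.
R4 ← R4 + 1·R1.
R2 ← R2 / (-2/3).
R3 ← R3 + 6/5·R2.
R4 ← R4 − 8/15·R2.
R3 ← R3 / (2/5).
R1 ← R1 − 1/3·R3.
R2 ← R2 − 3/4·R3.
R4 ← R4 + 2/5·R3.
Rank is 3 with 4 unknowns, leaving w free.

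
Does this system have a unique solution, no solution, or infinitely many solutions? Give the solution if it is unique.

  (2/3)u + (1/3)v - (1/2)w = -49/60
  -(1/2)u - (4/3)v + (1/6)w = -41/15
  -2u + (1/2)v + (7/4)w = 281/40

u = -3/2, v = 14/5, w = 3/2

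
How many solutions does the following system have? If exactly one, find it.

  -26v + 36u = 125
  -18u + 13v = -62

Row-reduce:
R1 ← R1 / (36).
R2 ← R2 + 18·R1.
Row 2 reduces to 0 = 1/2, a contradiction. The system is inconsistent.

no solution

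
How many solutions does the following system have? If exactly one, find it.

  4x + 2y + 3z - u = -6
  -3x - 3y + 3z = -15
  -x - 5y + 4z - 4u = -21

infinitely many solutions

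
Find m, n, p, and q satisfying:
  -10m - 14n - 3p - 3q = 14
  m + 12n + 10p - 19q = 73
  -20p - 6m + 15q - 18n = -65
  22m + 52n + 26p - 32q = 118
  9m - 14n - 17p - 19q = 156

m = 4, n = -3, p = 1, q = -5

Row-reduce the augmented matrix:
R1 ← R1 / (-10).
R2 ← R2 − 1·R1.
R3 ← R3 + 6·R1.
R4 ← R4 − 22·R1.
R5 ← R5 − 9·R1.
R2 ← R2 / (53/5).
R1 ← R1 − 7/5·R2.
R3 ← R3 + 48/5·R2.
R4 ← R4 − 106/5·R2.
R5 ← R5 + 133/5·R2.
R3 ← R3 / (-499/53).
R1 ← R1 + 52/53·R3.
R2 ← R2 − 97/106·R3.
R5 ← R5 − 246/53·R3.
Swap R4 and R5.
R4 ← R4 / (-35163/499).
R1 ← R1 − 1457/499·R4.
R2 ← R2 + 1883/998·R4.
R3 ← R3 − 36/499·R4.
R5 reduces to 0 = 0, so the extra equation is consistent.
Reading off the reduced rows gives m = 4, n = -3, p = 1, q = -5.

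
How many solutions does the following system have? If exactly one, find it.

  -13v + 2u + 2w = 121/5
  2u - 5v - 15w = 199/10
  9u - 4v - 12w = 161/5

u = 11/5, v = -8/5, w = -1/2

Row-reduce the augmented matrix:
R1 ← R1 / (2).
R2 ← R2 − 2·R1.
R3 ← R3 − 9·R1.
R2 ← R2 / (8).
R1 ← R1 + 13/2·R2.
R3 ← R3 − 109/2·R2.
R3 ← R3 / (1517/16).
R1 ← R1 + 205/16·R3.
R2 ← R2 + 17/8·R3.
Reading off the reduced rows gives u = 11/5, v = -8/5, w = -1/2.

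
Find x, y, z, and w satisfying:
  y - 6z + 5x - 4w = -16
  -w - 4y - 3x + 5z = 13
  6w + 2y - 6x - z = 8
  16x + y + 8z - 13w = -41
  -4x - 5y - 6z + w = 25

Row-reduce the augmented matrix:
R1 ← R1 / (5).
R2 ← R2 + 3·R1.
R3 ← R3 + 6·R1.
R4 ← R4 − 16·R1.
R5 ← R5 + 4·R1.
R2 ← R2 / (-17/5).
R1 ← R1 − 1/5·R2.
R3 ← R3 − 16/5·R2.
R4 ← R4 + 11/5·R2.
R5 ← R5 + 21/5·R2.
R3 ← R3 / (-117/17).
R1 ← R1 + 19/17·R3.
R2 ← R2 + 7/17·R3.
R4 ← R4 − 447/17·R3.
R5 ← R5 + 213/17·R3.
R4 ← R4 / (-220/39).
R1 ← R1 + 79/117·R4.
R2 ← R2 − 131/117·R4.
R3 ← R3 − 34/117·R4.
R5 ← R5 − 220/39·R4.
R5 reduces to 0 = 0, so the extra equation is consistent.
Reading off the reduced rows gives x = 1, y = -5, z = 0, w = 4.

x = 1, y = -5, z = 0, w = 4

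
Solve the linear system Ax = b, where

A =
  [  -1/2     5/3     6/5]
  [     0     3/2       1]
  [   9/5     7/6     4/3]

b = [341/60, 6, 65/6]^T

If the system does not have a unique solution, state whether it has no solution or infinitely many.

x_1 = 5/2, x_2 = 2, x_3 = 3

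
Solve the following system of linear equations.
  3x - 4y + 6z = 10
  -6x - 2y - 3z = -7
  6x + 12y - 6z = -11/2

no solution

Row-reduce:
R1 ← R1 / (3).
R2 ← R2 + 6·R1.
R3 ← R3 − 6·R1.
R2 ← R2 / (-10).
R1 ← R1 + 4/3·R2.
R3 ← R3 − 20·R2.
Row 3 reduces to 0 = 1/2, a contradiction. The system is inconsistent.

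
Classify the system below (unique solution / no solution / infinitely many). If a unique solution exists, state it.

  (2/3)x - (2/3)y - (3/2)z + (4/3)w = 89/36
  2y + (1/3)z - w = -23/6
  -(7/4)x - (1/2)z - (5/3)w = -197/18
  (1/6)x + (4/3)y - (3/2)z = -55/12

Row-reduce the augmented matrix:
R1 ← R1 / (2/3).
R3 ← R3 + 7/4·R1.
R4 ← R4 − 1/6·R1.
R2 ← R2 / (2).
R1 ← R1 + 1·R2.
R3 ← R3 + 7/4·R2.
R4 ← R4 − 3/2·R2.
R3 ← R3 / (-199/48).
R1 ← R1 + 25/12·R3.
R2 ← R2 − 1/6·R3.
R4 ← R4 + 11/8·R3.
R4 ← R4 / (59/597).
R1 ← R1 − 608/597·R4.
R2 ← R2 + 551/1194·R4.
R3 ← R3 + 46/199·R4.
Reading off the reduced rows gives x = 3, y = -1, z = 5/2, w = 8/3.

x = 3, y = -1, z = 5/2, w = 8/3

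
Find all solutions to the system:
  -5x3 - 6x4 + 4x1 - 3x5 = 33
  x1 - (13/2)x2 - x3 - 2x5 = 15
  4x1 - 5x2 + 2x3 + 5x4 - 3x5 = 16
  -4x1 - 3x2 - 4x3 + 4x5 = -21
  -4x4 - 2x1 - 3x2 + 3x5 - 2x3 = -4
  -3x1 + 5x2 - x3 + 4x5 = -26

no solution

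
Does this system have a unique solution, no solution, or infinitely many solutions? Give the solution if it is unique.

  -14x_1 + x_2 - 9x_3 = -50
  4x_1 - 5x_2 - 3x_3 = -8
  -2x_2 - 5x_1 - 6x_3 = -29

infinitely many solutions

Row-reduce:
R1 ← R1 / (-14).
R2 ← R2 − 4·R1.
R3 ← R3 + 5·R1.
R2 ← R2 / (-33/7).
R1 ← R1 + 1/14·R2.
R3 ← R3 + 33/14·R2.
Rank is 2 with 3 unknowns, leaving x_3 free.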